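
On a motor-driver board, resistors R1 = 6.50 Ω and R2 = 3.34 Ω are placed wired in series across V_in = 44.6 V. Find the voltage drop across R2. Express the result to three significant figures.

Series total: ΣR = 6.50 + 3.34 = 9.840 Ω.
V = V_in · R/ΣR = 44.6 × 0.3394 = 15.14 V.

V ≈ 15.1 V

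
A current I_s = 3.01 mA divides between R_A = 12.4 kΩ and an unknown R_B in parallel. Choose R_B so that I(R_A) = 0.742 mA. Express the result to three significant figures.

R_B ≈ 4.06 kΩ

Two-branch current divider: I_A = I_s · R_B/(R_A + R_B).
With f = 0.2465, R_B = R_A · f/(1−f) = 12.4 × 0.3272 = 4.057 kΩ.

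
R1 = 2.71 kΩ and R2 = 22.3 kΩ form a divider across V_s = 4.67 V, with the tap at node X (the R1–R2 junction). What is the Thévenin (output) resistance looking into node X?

Zeroing V_s shorts the top of R1 to ground, so R_th = R1 ‖ R2 = 2.416 kΩ.

R_th ≈ 2.42 kΩ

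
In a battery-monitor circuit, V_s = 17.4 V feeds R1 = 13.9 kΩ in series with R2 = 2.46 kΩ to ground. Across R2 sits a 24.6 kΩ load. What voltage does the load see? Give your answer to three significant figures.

R2 ‖ R_L = (2.46 × 24.6)/(2.46 + 24.6) = 2.236 kΩ.
Then V_out = V_s · R2'/(R1 + R2') = 17.4 × 2.236/16.14 = 2.411 V.
(Unloaded it would be 2.62 V; the load pulls it down.)

V_out ≈ 2.41 V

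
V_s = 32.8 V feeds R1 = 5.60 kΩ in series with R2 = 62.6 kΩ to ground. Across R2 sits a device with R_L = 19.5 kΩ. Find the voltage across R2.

The load sits in parallel with R2, giving an effective lower resistance R2' = R2·R_L/(R2+R_L) = 14.87 kΩ.
Then V_out = V_s · R2'/(R1 + R2') = 32.8 × 14.87/20.47 = 23.83 V.

V_out ≈ 23.8 V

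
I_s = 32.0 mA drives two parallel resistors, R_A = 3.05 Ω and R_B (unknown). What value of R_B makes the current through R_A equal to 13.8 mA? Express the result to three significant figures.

R_B ≈ 2.31 Ω

Two-branch current divider: I_A = I_s · R_B/(R_A + R_B).
With f = 0.4313, R_B = R_A · f/(1−f) = 3.05 × 0.7582 = 2.313 Ω.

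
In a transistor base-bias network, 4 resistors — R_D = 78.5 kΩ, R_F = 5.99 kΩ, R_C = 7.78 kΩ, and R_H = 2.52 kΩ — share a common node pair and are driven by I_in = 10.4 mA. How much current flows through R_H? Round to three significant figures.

Total conductance ΣG = 1/78.5 + 1/5.99 + 1/7.78 + 1/2.52 = 0.7050 (units of 1/kΩ).
By the current-divider rule, I = I_in · G_k/ΣG = 10.4 × 0.5628 = 5.854 mA.

I ≈ 5.85 mA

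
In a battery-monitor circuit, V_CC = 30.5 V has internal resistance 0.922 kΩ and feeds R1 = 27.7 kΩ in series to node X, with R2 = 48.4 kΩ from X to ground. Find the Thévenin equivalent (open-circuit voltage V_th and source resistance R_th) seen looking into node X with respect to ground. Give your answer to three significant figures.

R1' = 0.922 + 27.7 = 28.62 kΩ (source resistance + R1).
V_th is the unloaded tap voltage: V_CC · R2/(R1'+R2) = 30.5 × 0.6284 = 19.17 V.
Zeroing V_CC shorts the top of R1' to ground, so R_th = R1' ‖ R2 = 17.99 kΩ.

V_th ≈ 19.2 V, R_th ≈ 18.0 kΩ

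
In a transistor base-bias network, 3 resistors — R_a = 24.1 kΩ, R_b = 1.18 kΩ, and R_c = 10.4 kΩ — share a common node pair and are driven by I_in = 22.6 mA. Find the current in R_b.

ΣG = 1/24.1 + 1/1.18 + 1/10.4 = 0.9851.
R_b takes the fraction G_k/ΣG = 0.8475/0.9851 = 0.8603, so I = 22.6 × 0.8603 = 19.44 mA.

I ≈ 19.4 mA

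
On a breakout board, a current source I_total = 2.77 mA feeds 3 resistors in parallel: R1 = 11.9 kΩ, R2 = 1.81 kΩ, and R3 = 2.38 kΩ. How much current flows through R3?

Total conductance ΣG = 1/11.9 + 1/1.81 + 1/2.38 = 1.057 (units of 1/kΩ).
R3 takes the fraction G_k/ΣG = 0.4202/1.057 = 0.3976, so I = 2.77 × 0.3976 = 1.101 mA.

I ≈ 1.10 mA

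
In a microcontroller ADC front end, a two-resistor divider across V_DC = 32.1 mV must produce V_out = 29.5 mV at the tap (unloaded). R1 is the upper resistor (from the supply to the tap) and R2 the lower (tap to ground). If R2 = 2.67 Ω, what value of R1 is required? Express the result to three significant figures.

R1 ≈ 0.235 Ω

The divider ratio is R2/(R1+R2) = 29.5/32.1 = 0.9190.
R1 = R2·(1/k − 1) = 2.67 × 0.08814 = 0.2353 Ω.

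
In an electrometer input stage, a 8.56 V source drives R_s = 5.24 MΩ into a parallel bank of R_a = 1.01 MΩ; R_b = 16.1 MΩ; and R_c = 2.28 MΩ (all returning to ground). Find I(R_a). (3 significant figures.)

Parallel bank: R_p = 1/(1/1.01 + 1/16.1 + 1/2.28) = 0.6708 MΩ.
Node voltage V_A = V_supply · R_p/(R_s + R_p) = 8.56 × 0.1135 = 0.9714 V.
I(R_a) = V_A / R_a = 0.9714/1.01 = 0.9618 µA.

I ≈ 0.962 µA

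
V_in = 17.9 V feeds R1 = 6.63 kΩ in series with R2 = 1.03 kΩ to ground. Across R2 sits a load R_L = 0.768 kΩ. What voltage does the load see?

V_out ≈ 1.11 V

The load sits in parallel with R2, giving an effective lower resistance R2' = R2·R_L/(R2+R_L) = 0.4400 kΩ.
Now apply the divider: V_out = 17.9 × 0.06223 = 1.114 V.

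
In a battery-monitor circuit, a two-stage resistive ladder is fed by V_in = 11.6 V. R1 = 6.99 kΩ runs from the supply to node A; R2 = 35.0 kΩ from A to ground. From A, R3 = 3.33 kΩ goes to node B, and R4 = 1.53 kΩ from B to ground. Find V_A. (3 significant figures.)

V_A ≈ 4.40 V

The second stage (R3 + R4 = 4.860 kΩ) loads node A in parallel with R2.
R2 ‖ (R3+R4) = 4.267 kΩ.
V_A = 11.6 × 4.267/(6.99 + 4.267) = 4.397 V.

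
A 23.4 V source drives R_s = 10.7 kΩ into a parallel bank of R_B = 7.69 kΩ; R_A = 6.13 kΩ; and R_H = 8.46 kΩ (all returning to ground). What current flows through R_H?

Equivalent of the parallel group: R_p = 2.431 kΩ.
V_A by voltage divider: V_A = 23.4 × 2.431/(10.7 + 2.431) = 4.332 V.
I(R_H) = V_A / R_H = 4.332/8.46 = 0.5121 mA.

I ≈ 0.512 mA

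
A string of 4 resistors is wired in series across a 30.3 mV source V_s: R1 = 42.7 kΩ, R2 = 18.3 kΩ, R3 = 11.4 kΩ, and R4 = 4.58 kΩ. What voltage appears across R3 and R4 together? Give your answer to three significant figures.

Total series resistance ΣR = 42.7 + 18.3 + 11.4 + 4.58 = 76.98 kΩ.
R_{R3..R4} = 11.4 + 4.58 = 15.98 kΩ.
V = V_s · R/ΣR = 30.3 × 0.2076 = 6.290 mV.

V ≈ 6.29 mV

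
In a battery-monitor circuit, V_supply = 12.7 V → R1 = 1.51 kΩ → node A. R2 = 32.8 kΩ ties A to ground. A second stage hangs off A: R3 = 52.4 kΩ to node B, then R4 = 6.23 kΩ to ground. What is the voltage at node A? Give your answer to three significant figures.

V_A ≈ 11.8 V

The second stage (R3 + R4 = 58.63 kΩ) loads node A in parallel with R2.
Effective lower resistance at A: R2 ‖ 58.63 = 21.03 kΩ.
First divider: V_A = V_supply · 21.03/(1.51 + 21.03) = 11.85 V.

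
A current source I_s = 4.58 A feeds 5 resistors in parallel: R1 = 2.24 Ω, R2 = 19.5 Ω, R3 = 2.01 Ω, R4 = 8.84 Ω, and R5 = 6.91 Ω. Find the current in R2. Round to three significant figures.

I ≈ 0.187 A

ΣG = 1/2.24 + 1/19.5 + 1/2.01 + 1/8.84 + 1/6.91 = 1.253.
By the current-divider rule, I = I_s · G_k/ΣG = 4.58 × 0.04093 = 0.1874 A.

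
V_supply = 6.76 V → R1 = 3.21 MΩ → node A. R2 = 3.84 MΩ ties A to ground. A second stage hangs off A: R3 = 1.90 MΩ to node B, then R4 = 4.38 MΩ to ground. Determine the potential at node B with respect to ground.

Node A sees R2 in parallel with the series input of stage 2, R3 + R4 = 6.280 MΩ.
R2 ‖ (R3+R4) = 2.383 MΩ.
So V_A = 6.76 × 0.4261 = 2.880 V.
V_B = V_A × 0.6975 = 2.009 V.

V_B ≈ 2.01 V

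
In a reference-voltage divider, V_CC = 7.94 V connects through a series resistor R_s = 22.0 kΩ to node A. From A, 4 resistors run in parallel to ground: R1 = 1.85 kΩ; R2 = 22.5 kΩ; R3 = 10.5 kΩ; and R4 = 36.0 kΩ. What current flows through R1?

Parallel bank: R_p = 1/(1/1.85 + 1/22.5 + 1/10.5 + 1/36.0) = 1.412 kΩ.
V_A by voltage divider: V_A = 7.94 × 1.412/(22.0 + 1.412) = 0.4790 V.
Branch current I = V_A/R1 = 0.4790/1.85 = 0.2589 mA.
(Equivalently: I_total = 0.3391 mA, then current-divider fraction G_k/ΣG = 0.7635.)

I ≈ 0.259 mA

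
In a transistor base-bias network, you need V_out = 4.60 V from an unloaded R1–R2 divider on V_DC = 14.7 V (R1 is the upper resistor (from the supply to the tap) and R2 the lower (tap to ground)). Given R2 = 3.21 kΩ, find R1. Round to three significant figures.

R1 ≈ 7.05 kΩ

Required fraction k = V_out/V_DC = 0.3129.
So R1 = R2 · (V_DC/V_out − 1) = 3.21 × (14.7/4.60 − 1) = 3.21 × 2.196 = 7.048 kΩ.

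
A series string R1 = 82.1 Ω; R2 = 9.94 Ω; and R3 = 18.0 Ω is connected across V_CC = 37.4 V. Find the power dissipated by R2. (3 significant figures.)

ΣR = 110.0 Ω → I = 37.4/110.0 = 0.3399 A.
P(R2) = I²·R2 = (0.3399)² × 9.94 = 1.148 W.

P ≈ 1.15 W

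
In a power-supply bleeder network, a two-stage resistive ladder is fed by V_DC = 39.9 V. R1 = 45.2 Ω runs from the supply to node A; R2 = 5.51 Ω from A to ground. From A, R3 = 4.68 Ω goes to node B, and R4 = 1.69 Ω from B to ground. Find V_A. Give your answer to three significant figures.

V_A ≈ 2.45 V

The second stage (R3 + R4 = 6.370 Ω) loads node A in parallel with R2.
Effective lower resistance at A: R2 ‖ 6.370 = 2.954 Ω.
V_A = 39.9 × 2.954/(45.2 + 2.954) = 2.448 V.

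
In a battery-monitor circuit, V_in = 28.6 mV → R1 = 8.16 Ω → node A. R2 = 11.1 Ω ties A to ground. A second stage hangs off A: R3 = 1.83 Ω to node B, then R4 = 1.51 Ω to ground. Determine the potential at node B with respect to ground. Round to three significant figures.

V_B ≈ 3.09 mV

Looking into the second stage from A: R3 + R4 = 3.340 Ω appears in parallel with R2.
Effective lower resistance at A: R2 ‖ 3.340 = 2.567 Ω.
So V_A = 28.6 × 0.2393 = 6.845 mV.
Then the unloaded second divider: V_B = V_A × R4/(R3+R4) = 6.845 × 0.4521 = 3.095 mV.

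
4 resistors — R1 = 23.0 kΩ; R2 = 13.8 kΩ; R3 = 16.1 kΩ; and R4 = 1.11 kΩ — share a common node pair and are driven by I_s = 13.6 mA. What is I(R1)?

I ≈ 0.548 mA

ΣG = 1/23.0 + 1/13.8 + 1/16.1 + 1/1.11 = 1.079.
By the current-divider rule, I = I_s · G_k/ΣG = 13.6 × 0.04030 = 0.5480 mA.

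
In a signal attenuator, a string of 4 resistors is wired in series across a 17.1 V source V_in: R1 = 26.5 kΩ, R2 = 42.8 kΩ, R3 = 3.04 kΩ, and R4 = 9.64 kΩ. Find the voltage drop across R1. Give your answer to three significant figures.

ΣR = 26.5 + 42.8 + 3.04 + 9.64 = 81.98 kΩ.
Voltage divider: V = V_in · (26.50 / 81.98) = 17.1 × 0.3232 = 5.528 V.

V ≈ 5.53 V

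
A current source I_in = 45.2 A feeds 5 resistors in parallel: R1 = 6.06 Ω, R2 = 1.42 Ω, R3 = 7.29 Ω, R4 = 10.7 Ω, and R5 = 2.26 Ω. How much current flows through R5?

I ≈ 13.0 A

Total conductance ΣG = 1/6.06 + 1/1.42 + 1/7.29 + 1/10.7 + 1/2.26 = 1.542 (units of 1/Ω).
R5 takes the fraction G_k/ΣG = 0.4425/1.542 = 0.2869, so I = 45.2 × 0.2869 = 12.97 A.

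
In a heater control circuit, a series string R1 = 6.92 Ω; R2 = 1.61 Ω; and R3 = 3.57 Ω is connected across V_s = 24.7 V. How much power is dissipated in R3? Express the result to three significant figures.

P ≈ 14.9 W

ΣR = 12.10 Ω → I = 24.7/12.10 = 2.041 A.
V(R3) = I·R = 7.288 V; P = V·I = 7.288 × 2.041 = 14.88 W.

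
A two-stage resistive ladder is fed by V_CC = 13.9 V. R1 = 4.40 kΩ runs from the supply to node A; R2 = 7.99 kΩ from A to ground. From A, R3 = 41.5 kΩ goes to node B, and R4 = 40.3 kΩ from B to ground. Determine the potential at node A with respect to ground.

Node A sees R2 in parallel with the series input of stage 2, R3 + R4 = 81.80 kΩ.
Effective lower resistance at A: R2 ‖ 81.80 = 7.279 kΩ.
V_A = 13.9 × 7.279/(4.40 + 7.279) = 8.663 V.

V_A ≈ 8.66 V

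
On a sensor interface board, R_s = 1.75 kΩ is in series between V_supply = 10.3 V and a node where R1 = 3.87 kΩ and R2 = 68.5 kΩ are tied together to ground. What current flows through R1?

I ≈ 1.80 mA

Equivalent of the parallel group: R_p = 3.663 kΩ.
Node voltage V_A = V_supply · R_p/(R_s + R_p) = 10.3 × 0.6767 = 6.970 V.
I(R1) = V_A / R1 = 6.970/3.87 = 1.801 mA.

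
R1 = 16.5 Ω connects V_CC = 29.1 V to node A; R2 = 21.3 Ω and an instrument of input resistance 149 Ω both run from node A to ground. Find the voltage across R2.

The load sits in parallel with R2, giving an effective lower resistance R2' = R2·R_L/(R2+R_L) = 18.64 Ω.
Now apply the divider: V_out = 29.1 × 0.5304 = 15.43 V.

V_out ≈ 15.4 V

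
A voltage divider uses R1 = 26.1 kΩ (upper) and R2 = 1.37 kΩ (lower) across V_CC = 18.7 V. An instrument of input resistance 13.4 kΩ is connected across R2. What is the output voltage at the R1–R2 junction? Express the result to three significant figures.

The load sits in parallel with R2, giving an effective lower resistance R2' = R2·R_L/(R2+R_L) = 1.243 kΩ.
Now apply the divider: V_out = 18.7 × 0.04546 = 0.8500 V.
(Unloaded it would be 0.933 V; the load pulls it down.)

V_out ≈ 0.850 V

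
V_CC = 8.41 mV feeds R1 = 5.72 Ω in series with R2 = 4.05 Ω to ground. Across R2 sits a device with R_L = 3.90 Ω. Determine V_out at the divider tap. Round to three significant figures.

V_out ≈ 2.17 mV

The load sits in parallel with R2, giving an effective lower resistance R2' = R2·R_L/(R2+R_L) = 1.987 Ω.
Then V_out = V_CC · R2'/(R1 + R2') = 8.41 × 1.987/7.707 = 2.168 mV.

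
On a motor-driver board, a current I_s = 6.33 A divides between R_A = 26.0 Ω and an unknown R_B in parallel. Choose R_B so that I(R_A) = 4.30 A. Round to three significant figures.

The fraction through R_A equals R_B/(R_A+R_B).
With f = 0.6793, R_B = R_A · f/(1−f) = 26.0 × 2.118 = 55.07 Ω.

R_B ≈ 55.1 Ω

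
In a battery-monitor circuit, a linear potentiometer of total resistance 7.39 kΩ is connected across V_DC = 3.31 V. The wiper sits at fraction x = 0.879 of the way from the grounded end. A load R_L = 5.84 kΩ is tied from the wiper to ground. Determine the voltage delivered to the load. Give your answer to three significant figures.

The pot divides into 0.8942 kΩ above the wiper and 6.496 kΩ below.
R_L loads the lower segment: effective lower R = 3.075 kΩ.
V_out = 3.31 × 3.075/(0.8942 + 3.075) = 2.564 V.

V_out ≈ 2.56 V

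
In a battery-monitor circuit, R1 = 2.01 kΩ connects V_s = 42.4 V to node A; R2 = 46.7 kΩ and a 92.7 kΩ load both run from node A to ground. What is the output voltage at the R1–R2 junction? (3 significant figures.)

V_out ≈ 39.8 V

The load sits in parallel with R2, giving an effective lower resistance R2' = R2·R_L/(R2+R_L) = 31.06 kΩ.
Voltage divider with the loaded lower leg: V_out = 42.4 × 31.06/(2.01 + 31.06) = 42.4 × 0.9392 = 39.82 V.
(Unloaded it would be 40.7 V; the load pulls it down.)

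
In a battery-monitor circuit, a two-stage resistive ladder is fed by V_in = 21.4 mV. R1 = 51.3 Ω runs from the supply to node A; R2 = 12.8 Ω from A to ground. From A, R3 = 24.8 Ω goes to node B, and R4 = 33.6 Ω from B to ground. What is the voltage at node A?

Looking into the second stage from A: R3 + R4 = 58.40 Ω appears in parallel with R2.
Effective lower resistance at A: R2 ‖ 58.40 = 10.50 Ω.
So V_A = 21.4 × 0.1699 = 3.636 mV.

V_A ≈ 3.64 mV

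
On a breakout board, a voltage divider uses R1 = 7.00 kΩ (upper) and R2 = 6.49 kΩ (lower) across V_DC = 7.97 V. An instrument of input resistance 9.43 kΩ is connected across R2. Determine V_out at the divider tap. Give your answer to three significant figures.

First combine the lower leg with the load: R2 ‖ R_L = 3.844 kΩ.
Then V_out = V_DC · R2'/(R1 + R2') = 7.97 × 3.844/10.84 = 2.825 V.
(Unloaded it would be 3.83 V; the load pulls it down.)

V_out ≈ 2.83 V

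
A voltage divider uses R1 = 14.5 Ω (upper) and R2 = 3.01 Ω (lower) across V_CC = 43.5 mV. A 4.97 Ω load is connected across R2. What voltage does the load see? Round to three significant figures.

First combine the lower leg with the load: R2 ‖ R_L = 1.875 Ω.
Voltage divider with the loaded lower leg: V_out = 43.5 × 1.875/(14.5 + 1.875) = 43.5 × 0.1145 = 4.980 mV.

V_out ≈ 4.98 mV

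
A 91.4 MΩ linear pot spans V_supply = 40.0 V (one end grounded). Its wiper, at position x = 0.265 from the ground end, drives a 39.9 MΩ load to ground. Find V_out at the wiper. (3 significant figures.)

V_out ≈ 7.33 V

The pot divides into 67.18 MΩ above the wiper and 24.22 MΩ below.
R_L loads the lower segment: effective lower R = 15.07 MΩ.
Loaded-divider output: V_out = 40.0 × 0.1832 = 7.330 V.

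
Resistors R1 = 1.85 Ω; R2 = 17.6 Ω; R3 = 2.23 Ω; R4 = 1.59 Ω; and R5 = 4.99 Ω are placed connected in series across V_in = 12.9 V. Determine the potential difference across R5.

ΣR = 1.85 + 17.6 + 2.23 + 1.59 + 4.99 = 28.26 Ω.
By the voltage-divider rule, V = 12.9 × 4.990/28.26 = 2.278 V.

V ≈ 2.28 V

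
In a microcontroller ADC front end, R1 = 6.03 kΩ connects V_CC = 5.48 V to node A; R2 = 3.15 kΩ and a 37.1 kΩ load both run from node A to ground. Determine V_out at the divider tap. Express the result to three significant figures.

First combine the lower leg with the load: R2 ‖ R_L = 2.903 kΩ.
Then V_out = V_CC · R2'/(R1 + R2') = 5.48 × 2.903/8.933 = 1.781 V.

V_out ≈ 1.78 V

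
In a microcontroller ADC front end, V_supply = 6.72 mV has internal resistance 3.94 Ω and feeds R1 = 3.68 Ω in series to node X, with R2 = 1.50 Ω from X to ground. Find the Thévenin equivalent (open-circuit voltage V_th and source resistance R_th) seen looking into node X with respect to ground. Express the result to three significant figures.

R1' = 3.94 + 3.68 = 7.620 Ω (source resistance + R1).
Open-circuit (no load on X): V_th = V_supply · R2/(R1' + R2) = 6.72 × 1.50/(7.620 + 1.50) = 1.105 mV.
Looking into X with the source shorted: R_th = R1'·R2/(R1'+R2) = 7.620 × 1.50/9.120 = 1.253 Ω.

V_th ≈ 1.11 mV, R_th ≈ 1.25 Ω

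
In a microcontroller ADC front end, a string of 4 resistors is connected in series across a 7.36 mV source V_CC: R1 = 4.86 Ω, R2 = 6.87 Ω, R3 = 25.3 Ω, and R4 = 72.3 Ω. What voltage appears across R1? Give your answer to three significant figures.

Series total: ΣR = 4.86 + 6.87 + 25.3 + 72.3 = 109.3 Ω.
By the voltage-divider rule, V = 7.36 × 4.860/109.3 = 0.3272 mV.

V ≈ 0.327 mV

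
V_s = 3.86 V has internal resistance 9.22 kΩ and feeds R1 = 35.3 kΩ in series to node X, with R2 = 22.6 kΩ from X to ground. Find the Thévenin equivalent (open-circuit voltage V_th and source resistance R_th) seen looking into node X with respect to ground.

V_th ≈ 1.30 V, R_th ≈ 15.0 kΩ

R1' = 9.22 + 35.3 = 44.52 kΩ (source resistance + R1).
With X open, the divider is unloaded: V_th = 3.86 × 22.6/67.12 = 1.300 V.
Zeroing V_s shorts the top of R1' to ground, so R_th = R1' ‖ R2 = 14.99 kΩ.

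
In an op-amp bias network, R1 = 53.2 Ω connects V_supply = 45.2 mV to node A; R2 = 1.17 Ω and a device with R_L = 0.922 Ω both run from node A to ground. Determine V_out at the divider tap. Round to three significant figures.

V_out ≈ 0.434 mV

First combine the lower leg with the load: R2 ‖ R_L = 0.5157 Ω.
Now apply the divider: V_out = 45.2 × 0.009600 = 0.4339 mV.
(Unloaded it would be 0.973 mV; the load pulls it down.)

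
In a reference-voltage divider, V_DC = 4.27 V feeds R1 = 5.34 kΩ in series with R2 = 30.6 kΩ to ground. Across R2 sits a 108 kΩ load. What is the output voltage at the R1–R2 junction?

R2 ‖ R_L = (30.6 × 108)/(30.6 + 108) = 23.84 kΩ.
Voltage divider with the loaded lower leg: V_out = 4.27 × 23.84/(5.34 + 23.84) = 4.27 × 0.8170 = 3.489 V.
(Unloaded it would be 3.64 V; the load pulls it down.)

V_out ≈ 3.49 V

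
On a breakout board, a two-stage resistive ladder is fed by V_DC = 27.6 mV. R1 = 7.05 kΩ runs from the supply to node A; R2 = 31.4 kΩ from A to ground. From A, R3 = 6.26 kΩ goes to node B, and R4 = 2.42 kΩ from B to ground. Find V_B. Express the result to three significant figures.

V_B ≈ 3.78 mV

Node A sees R2 in parallel with the series input of stage 2, R3 + R4 = 8.680 kΩ.
R2 ‖ (R3+R4) = 6.800 kΩ.
So V_A = 27.6 × 0.4910 = 13.55 mV.
Stage 2 is unloaded, so V_B = V_A · R4/(R3+R4) = 13.55 × 2.42/8.680 = 3.778 mV.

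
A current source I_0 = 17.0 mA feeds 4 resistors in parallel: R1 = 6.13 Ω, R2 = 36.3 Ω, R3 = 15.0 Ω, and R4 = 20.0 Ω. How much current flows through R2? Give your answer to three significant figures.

Total conductance ΣG = 1/6.13 + 1/36.3 + 1/15.0 + 1/20.0 = 0.3073 (units of 1/Ω).
By the current-divider rule, I = I_0 · G_k/ΣG = 17.0 × 0.08963 = 1.524 mA.

I ≈ 1.52 mA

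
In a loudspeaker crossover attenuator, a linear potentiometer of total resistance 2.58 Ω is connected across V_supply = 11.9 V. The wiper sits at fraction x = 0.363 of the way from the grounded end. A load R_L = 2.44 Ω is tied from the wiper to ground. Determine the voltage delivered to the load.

Lower segment x·R_p = 0.9365 Ω; upper segment (1−x)·R_p = 1.643 Ω.
Lower segment in parallel with the load: 0.9365 ‖ 2.44 = 0.6768 Ω.
Loaded-divider output: V_out = 11.9 × 0.2917 = 3.471 V.
(Unloaded: V_out = x·V_supply = 4.32 V.)

V_out ≈ 3.47 V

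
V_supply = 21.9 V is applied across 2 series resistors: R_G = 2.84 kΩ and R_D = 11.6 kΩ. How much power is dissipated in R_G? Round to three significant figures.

P ≈ 6.53 mW

ΣR = 14.44 kΩ → I = 21.9/14.44 = 1.517 mA.
V(R_G) = I·R = 4.307 V; P = V·I = 4.307 × 1.517 = 6.532 mW.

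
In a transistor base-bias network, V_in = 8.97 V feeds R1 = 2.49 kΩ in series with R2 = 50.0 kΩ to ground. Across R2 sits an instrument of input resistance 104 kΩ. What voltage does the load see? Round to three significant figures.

V_out ≈ 8.35 V

R2 ‖ R_L = (50.0 × 104)/(50.0 + 104) = 33.77 kΩ.
Now apply the divider: V_out = 8.97 × 0.9313 = 8.354 V.
(Unloaded it would be 8.54 V; the load pulls it down.)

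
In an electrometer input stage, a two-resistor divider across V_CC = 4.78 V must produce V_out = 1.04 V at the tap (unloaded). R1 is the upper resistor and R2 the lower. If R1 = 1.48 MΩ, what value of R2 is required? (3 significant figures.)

The divider ratio is R2/(R1+R2) = 1.04/4.78 = 0.2176.
Rearranging, R2 = R1·k/(1−k) = 1.48 × 0.2781 = 0.4116 MΩ.

R2 ≈ 0.412 MΩ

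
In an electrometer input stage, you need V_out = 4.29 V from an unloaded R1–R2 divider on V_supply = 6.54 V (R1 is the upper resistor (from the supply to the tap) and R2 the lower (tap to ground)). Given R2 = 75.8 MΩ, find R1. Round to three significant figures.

R1 ≈ 39.8 MΩ

Required fraction k = V_out/V_supply = 0.6560.
Rearranging, R1 = R2·(1−k)/k = 75.8 × 0.5245 = 39.76 MΩ.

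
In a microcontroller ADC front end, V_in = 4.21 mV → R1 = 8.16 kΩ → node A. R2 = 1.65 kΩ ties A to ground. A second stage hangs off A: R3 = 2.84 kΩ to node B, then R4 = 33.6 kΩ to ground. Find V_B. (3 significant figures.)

V_B ≈ 0.629 mV

Node A sees R2 in parallel with the series input of stage 2, R3 + R4 = 36.44 kΩ.
Effective lower resistance at A: R2 ‖ 36.44 = 1.579 kΩ.
First divider: V_A = V_in · 1.579/(8.16 + 1.579) = 0.6824 mV.
V_B = V_A × 0.9221 = 0.6292 mV.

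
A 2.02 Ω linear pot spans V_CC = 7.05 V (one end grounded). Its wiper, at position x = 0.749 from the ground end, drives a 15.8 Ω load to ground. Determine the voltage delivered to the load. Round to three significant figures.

V_out ≈ 5.16 V

The pot divides into 0.5070 Ω above the wiper and 1.513 Ω below.
(x·R_p) ‖ R_L = 1.381 Ω.
Loaded-divider output: V_out = 7.05 × 0.7314 = 5.157 V.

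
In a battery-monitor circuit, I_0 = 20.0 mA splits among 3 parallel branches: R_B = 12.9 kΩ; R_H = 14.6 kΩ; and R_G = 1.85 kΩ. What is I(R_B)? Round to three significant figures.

Conductances: ΣG = 1/12.9 + 1/14.6 + 1/1.85 = 0.6866 (1/kΩ).
By the current-divider rule, I = I_0 · G_k/ΣG = 20.0 × 0.1129 = 2.258 mA.

I ≈ 2.26 mA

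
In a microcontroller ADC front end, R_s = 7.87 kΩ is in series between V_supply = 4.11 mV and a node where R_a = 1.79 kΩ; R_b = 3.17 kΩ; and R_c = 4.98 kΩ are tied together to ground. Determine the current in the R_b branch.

Equivalent of the parallel group: R_p = 0.9303 kΩ.
Node voltage V_A = V_supply · R_p/(R_s + R_p) = 4.11 × 0.1057 = 0.4345 mV.
I(R_b) = V_A / R_b = 0.4345/3.17 = 0.1371 µA.

I ≈ 0.137 µA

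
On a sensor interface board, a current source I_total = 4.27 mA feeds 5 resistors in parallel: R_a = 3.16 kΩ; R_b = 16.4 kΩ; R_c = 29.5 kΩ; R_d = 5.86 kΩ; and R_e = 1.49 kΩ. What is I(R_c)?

I ≈ 0.116 mA

Total conductance ΣG = 1/3.16 + 1/16.4 + 1/29.5 + 1/5.86 + 1/1.49 = 1.253 (units of 1/kΩ).
R_c takes the fraction G_k/ΣG = 0.03390/1.253 = 0.02705, so I = 4.27 × 0.02705 = 0.1155 mA.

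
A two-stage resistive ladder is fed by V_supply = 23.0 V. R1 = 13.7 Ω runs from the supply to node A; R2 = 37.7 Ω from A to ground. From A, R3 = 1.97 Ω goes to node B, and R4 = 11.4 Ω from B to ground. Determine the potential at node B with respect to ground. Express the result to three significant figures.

Node A sees R2 in parallel with the series input of stage 2, R3 + R4 = 13.37 Ω.
Effective lower resistance at A: R2 ‖ 13.37 = 9.870 Ω.
So V_A = 23.0 × 0.4187 = 9.631 V.
Then the unloaded second divider: V_B = V_A × R4/(R3+R4) = 9.631 × 0.8527 = 8.212 V.

V_B ≈ 8.21 V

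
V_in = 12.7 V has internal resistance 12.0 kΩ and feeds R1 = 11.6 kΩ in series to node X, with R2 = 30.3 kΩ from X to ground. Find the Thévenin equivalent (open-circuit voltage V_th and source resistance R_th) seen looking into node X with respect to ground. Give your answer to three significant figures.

V_th ≈ 7.14 V, R_th ≈ 13.3 kΩ

R1' = 12.0 + 11.6 = 23.60 kΩ (source resistance + R1).
V_th is the unloaded tap voltage: V_in · R2/(R1'+R2) = 12.7 × 0.5622 = 7.139 V.
With V_in suppressed (replaced by a short), R_th = R1' ‖ R2 = (23.60 × 30.3)/(23.60 + 30.3) = 13.27 kΩ.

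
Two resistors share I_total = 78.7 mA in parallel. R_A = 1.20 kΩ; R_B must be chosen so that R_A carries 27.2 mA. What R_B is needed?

R_B ≈ 0.634 kΩ

Two-branch current divider: I_A = I_total · R_B/(R_A + R_B).
27.2/78.7 = R_B/(R_A + R_B) → R_B = R_A · (0.3456)/(1 − 0.3456) = 1.20 × 0.5282 = 0.6338 kΩ.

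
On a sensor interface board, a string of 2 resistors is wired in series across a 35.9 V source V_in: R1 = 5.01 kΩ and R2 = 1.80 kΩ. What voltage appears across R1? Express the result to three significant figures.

ΣR = 5.01 + 1.80 = 6.810 kΩ.
By the voltage-divider rule, V = 35.9 × 5.010/6.810 = 26.41 V.

V ≈ 26.4 V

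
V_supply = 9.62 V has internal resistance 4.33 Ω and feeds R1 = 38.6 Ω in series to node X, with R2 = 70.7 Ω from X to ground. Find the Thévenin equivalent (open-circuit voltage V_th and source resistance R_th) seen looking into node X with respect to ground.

V_th ≈ 5.99 V, R_th ≈ 26.7 Ω

R1' = 4.33 + 38.6 = 42.93 Ω (source resistance + R1).
Open-circuit (no load on X): V_th = V_supply · R2/(R1' + R2) = 9.62 × 70.7/(42.93 + 70.7) = 5.986 V.
Zeroing V_supply shorts the top of R1' to ground, so R_th = R1' ‖ R2 = 26.71 Ω.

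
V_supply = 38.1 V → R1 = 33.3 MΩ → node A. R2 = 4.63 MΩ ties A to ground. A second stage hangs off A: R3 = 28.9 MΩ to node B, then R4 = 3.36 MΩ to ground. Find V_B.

V_B ≈ 0.430 V

Looking into the second stage from A: R3 + R4 = 32.26 MΩ appears in parallel with R2.
Effective lower resistance at A: R2 ‖ 32.26 = 4.049 MΩ.
So V_A = 38.1 × 0.1084 = 4.130 V.
Stage 2 is unloaded, so V_B = V_A · R4/(R3+R4) = 4.130 × 3.36/32.26 = 0.4302 V.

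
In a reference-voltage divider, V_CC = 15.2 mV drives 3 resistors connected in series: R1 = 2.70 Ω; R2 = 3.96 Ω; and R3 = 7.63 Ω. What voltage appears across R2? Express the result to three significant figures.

V ≈ 4.21 mV

ΣR = 2.70 + 3.96 + 7.63 = 14.29 Ω.
Voltage divider: V = V_CC · (3.960 / 14.29) = 15.2 × 0.2771 = 4.212 mV.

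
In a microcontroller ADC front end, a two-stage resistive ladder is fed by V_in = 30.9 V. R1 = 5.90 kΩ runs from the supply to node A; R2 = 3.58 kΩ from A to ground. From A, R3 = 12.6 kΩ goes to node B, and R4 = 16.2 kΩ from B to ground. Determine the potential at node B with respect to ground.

V_B ≈ 6.09 V

Node A sees R2 in parallel with the series input of stage 2, R3 + R4 = 28.80 kΩ.
R2 ‖ (R3+R4) = 3.184 kΩ.
First divider: V_A = V_in · 3.184/(5.90 + 3.184) = 10.83 V.
V_B = V_A × 0.5625 = 6.092 V.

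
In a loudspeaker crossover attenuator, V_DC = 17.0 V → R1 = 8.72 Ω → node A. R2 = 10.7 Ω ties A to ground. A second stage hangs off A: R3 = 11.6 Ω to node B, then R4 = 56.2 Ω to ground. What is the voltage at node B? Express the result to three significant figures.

V_B ≈ 7.25 V

Looking into the second stage from A: R3 + R4 = 67.80 Ω appears in parallel with R2.
Effective lower resistance at A: R2 ‖ 67.80 = 9.242 Ω.
First divider: V_A = V_DC · 9.242/(8.72 + 9.242) = 8.747 V.
Then the unloaded second divider: V_B = V_A × R4/(R3+R4) = 8.747 × 0.8289 = 7.250 V.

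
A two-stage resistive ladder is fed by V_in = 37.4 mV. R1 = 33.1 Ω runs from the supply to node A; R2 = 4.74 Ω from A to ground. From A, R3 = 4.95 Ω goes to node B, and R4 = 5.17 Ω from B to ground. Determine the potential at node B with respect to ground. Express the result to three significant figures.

V_B ≈ 1.70 mV

Node A sees R2 in parallel with the series input of stage 2, R3 + R4 = 10.12 Ω.
Effective lower resistance at A: R2 ‖ 10.12 = 3.228 Ω.
So V_A = 37.4 × 0.08886 = 3.323 mV.
Stage 2 is unloaded, so V_B = V_A · R4/(R3+R4) = 3.323 × 5.17/10.12 = 1.698 mV.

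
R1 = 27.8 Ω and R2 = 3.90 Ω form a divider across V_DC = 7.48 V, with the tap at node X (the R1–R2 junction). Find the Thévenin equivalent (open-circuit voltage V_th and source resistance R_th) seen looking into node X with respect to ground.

Open-circuit (no load on X): V_th = V_DC · R2/(R1 + R2) = 7.48 × 3.90/(27.80 + 3.90) = 0.9203 V.
Zeroing V_DC shorts the top of R1 to ground, so R_th = R1 ‖ R2 = 3.420 Ω.

V_th ≈ 0.920 V, R_th ≈ 3.42 Ω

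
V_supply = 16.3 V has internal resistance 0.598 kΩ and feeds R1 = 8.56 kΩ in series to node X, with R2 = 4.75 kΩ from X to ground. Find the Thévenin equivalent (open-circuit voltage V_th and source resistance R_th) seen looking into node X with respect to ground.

R1' = 0.598 + 8.56 = 9.158 kΩ (source resistance + R1).
With X open, the divider is unloaded: V_th = 16.3 × 4.75/13.91 = 5.567 V.
Looking into X with the source shorted: R_th = R1'·R2/(R1'+R2) = 9.158 × 4.75/13.91 = 3.128 kΩ.

V_th ≈ 5.57 V, R_th ≈ 3.13 kΩ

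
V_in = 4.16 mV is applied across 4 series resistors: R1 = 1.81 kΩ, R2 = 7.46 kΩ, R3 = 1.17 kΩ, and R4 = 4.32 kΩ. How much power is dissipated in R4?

P ≈ 0.343 nW

Series current I = V_in/ΣR = 4.16/14.76 = 0.2818 µA.
V(R4) = I·R = 1.218 mV; P = V·I = 1.218 × 0.2818 = 0.3432 nW.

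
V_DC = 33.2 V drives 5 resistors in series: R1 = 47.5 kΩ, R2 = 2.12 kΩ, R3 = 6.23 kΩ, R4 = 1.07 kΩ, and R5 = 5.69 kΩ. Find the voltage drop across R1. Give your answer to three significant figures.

V ≈ 25.2 V

Series total: ΣR = 47.5 + 2.12 + 6.23 + 1.07 + 5.69 = 62.61 kΩ.
Voltage divider: V = V_DC · (47.50 / 62.61) = 33.2 × 0.7587 = 25.19 V.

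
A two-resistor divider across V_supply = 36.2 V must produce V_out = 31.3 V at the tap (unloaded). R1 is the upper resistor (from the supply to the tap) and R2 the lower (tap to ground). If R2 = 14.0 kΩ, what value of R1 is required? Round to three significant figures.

R1 ≈ 2.19 kΩ

The divider ratio is R2/(R1+R2) = 31.3/36.2 = 0.8646.
R1 = R2·(1/k − 1) = 14.0 × 0.1565 = 2.192 kΩ.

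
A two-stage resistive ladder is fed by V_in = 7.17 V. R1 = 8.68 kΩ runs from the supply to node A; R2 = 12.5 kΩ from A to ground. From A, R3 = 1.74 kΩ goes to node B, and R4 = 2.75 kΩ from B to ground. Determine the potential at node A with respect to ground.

V_A ≈ 1.98 V

Looking into the second stage from A: R3 + R4 = 4.490 kΩ appears in parallel with R2.
Effective lower resistance at A: R2 ‖ 4.490 = 3.303 kΩ.
V_A = 7.17 × 3.303/(8.68 + 3.303) = 1.977 V.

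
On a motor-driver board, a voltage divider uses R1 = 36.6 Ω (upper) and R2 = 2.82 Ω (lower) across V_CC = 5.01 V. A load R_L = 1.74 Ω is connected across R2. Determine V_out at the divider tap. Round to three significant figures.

V_out ≈ 0.143 V

R2 ‖ R_L = (2.82 × 1.74)/(2.82 + 1.74) = 1.076 Ω.
Then V_out = V_CC · R2'/(R1 + R2') = 5.01 × 1.076/37.68 = 0.1431 V.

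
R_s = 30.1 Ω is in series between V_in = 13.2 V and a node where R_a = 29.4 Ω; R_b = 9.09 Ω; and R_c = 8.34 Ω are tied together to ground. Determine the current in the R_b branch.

Equivalent of the parallel group: R_p = 3.789 Ω.
V_A = 13.2 × 3.789/33.89 = 1.476 V.
Branch current I = V_A/R_b = 1.476/9.09 = 0.1624 A.

I ≈ 0.162 A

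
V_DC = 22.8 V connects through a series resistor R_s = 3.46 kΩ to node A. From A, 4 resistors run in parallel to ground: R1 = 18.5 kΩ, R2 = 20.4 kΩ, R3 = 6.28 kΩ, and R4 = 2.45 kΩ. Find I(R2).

I ≈ 0.337 mA

Combine the parallel branches: R_p = (1/18.5 + 1/20.4 + 1/6.28 + 1/2.45)⁻¹ = 1.491 kΩ.
V_A = 22.8 × 1.491/4.951 = 6.868 V.
I(R2) = V_A / R2 = 6.868/20.4 = 0.3367 mA.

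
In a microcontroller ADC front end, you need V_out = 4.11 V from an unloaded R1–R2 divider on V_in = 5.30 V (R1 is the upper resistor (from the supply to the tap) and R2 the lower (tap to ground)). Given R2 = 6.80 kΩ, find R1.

R1 ≈ 1.97 kΩ

The divider ratio is R2/(R1+R2) = 4.11/5.30 = 0.7755.
So R1 = R2 · (V_in/V_out − 1) = 6.80 × (5.30/4.11 − 1) = 6.80 × 0.2895 = 1.969 kΩ.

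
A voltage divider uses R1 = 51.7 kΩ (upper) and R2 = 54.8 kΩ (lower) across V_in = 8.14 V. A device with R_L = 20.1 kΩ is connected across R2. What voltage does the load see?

V_out ≈ 1.80 V

R2 ‖ R_L = (54.8 × 20.1)/(54.8 + 20.1) = 14.71 kΩ.
Then V_out = V_in · R2'/(R1 + R2') = 8.14 × 14.71/66.41 = 1.803 V.
(Unloaded it would be 4.19 V; the load pulls it down.)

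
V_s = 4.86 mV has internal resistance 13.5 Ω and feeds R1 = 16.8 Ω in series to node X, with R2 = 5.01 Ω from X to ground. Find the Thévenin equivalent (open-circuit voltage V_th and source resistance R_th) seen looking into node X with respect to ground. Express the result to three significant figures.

V_th ≈ 0.690 mV, R_th ≈ 4.30 Ω

R1' = 13.5 + 16.8 = 30.30 Ω (source resistance + R1).
Open-circuit (no load on X): V_th = V_s · R2/(R1' + R2) = 4.86 × 5.01/(30.30 + 5.01) = 0.6896 mV.
Zeroing V_s shorts the top of R1' to ground, so R_th = R1' ‖ R2 = 4.299 Ω.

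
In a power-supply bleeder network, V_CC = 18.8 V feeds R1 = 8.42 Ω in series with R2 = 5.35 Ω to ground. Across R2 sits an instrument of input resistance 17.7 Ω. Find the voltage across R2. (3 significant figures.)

First combine the lower leg with the load: R2 ‖ R_L = 4.108 Ω.
Then V_out = V_CC · R2'/(R1 + R2') = 18.8 × 4.108/12.53 = 6.165 V.

V_out ≈ 6.16 V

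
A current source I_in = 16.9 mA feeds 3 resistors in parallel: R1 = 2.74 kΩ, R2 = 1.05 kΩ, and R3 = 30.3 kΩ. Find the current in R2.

I ≈ 11.9 mA

Total conductance ΣG = 1/2.74 + 1/1.05 + 1/30.3 = 1.350 (units of 1/kΩ).
R2 takes the fraction G_k/ΣG = 0.9524/1.350 = 0.7053, so I = 16.9 × 0.7053 = 11.92 mA.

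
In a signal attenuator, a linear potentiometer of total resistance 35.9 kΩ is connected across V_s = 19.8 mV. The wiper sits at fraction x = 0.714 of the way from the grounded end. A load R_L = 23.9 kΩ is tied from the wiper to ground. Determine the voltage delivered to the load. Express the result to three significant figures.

V_out ≈ 10.8 mV

Split the track: R_lower = x·R_p = 25.63 kΩ, R_upper = (1−x)·R_p = 10.27 kΩ.
R_L loads the lower segment: effective lower R = 12.37 kΩ.
Loaded-divider output: V_out = 19.8 × 0.5464 = 10.82 mV.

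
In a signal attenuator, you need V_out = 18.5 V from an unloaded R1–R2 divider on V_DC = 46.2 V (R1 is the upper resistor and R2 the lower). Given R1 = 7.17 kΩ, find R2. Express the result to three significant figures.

R2 ≈ 4.79 kΩ

The divider ratio is R2/(R1+R2) = 18.5/46.2 = 0.4004.
Rearranging, R2 = R1·k/(1−k) = 7.17 × 0.6679 = 4.789 kΩ.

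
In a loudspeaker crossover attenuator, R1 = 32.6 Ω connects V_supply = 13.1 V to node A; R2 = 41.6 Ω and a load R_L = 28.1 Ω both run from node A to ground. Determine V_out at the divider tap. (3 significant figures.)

V_out ≈ 4.45 V

R2 ‖ R_L = (41.6 × 28.1)/(41.6 + 28.1) = 16.77 Ω.
Voltage divider with the loaded lower leg: V_out = 13.1 × 16.77/(32.6 + 16.77) = 13.1 × 0.3397 = 4.450 V.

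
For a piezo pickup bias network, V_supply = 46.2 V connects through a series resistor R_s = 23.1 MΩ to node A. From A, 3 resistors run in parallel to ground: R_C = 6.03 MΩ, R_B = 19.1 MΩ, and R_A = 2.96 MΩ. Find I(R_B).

Combine the parallel branches: R_p = (1/6.03 + 1/19.1 + 1/2.96)⁻¹ = 1.798 MΩ.
V_A by voltage divider: V_A = 46.2 × 1.798/(23.1 + 1.798) = 3.337 V.
I(R_B) = V_A / R_B = 3.337/19.1 = 0.1747 µA.

I ≈ 0.175 µA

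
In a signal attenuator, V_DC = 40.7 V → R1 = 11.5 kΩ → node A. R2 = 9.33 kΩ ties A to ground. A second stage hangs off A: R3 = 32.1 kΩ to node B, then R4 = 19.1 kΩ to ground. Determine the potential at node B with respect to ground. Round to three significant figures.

Looking into the second stage from A: R3 + R4 = 51.20 kΩ appears in parallel with R2.
Effective lower resistance at A: R2 ‖ 51.20 = 7.892 kΩ.
V_A = 40.7 × 7.892/(11.5 + 7.892) = 16.56 V.
Then the unloaded second divider: V_B = V_A × R4/(R3+R4) = 16.56 × 0.3730 = 6.179 V.

V_B ≈ 6.18 V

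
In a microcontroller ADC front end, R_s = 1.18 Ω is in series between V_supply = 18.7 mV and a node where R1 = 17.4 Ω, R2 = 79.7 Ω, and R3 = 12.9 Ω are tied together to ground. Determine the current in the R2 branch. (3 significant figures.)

Combine the parallel branches: R_p = (1/17.4 + 1/79.7 + 1/12.9)⁻¹ = 6.778 Ω.
V_A = 18.7 × 6.778/7.958 = 15.93 mV.
Branch current I = V_A/R2 = 15.93/79.7 = 0.1998 mA.
(Check via current divider: I_total = 2.350 mA; share G_k/ΣG = 0.08504 → same result.)

I ≈ 0.200 mA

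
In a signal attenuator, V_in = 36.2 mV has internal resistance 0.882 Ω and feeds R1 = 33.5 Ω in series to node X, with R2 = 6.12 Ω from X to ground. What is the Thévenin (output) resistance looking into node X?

R_th ≈ 5.20 Ω

R1' = 0.882 + 33.5 = 34.38 Ω (source resistance + R1).
Looking into X with the source shorted: R_th = R1'·R2/(R1'+R2) = 34.38 × 6.12/40.50 = 5.195 Ω.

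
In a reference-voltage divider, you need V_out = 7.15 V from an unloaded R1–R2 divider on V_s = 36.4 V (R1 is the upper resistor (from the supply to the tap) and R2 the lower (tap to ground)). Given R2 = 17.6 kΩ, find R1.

The divider ratio is R2/(R1+R2) = 7.15/36.4 = 0.1964.
Rearranging, R1 = R2·(1−k)/k = 17.6 × 4.091 = 72.00 kΩ.

R1 ≈ 72.0 kΩ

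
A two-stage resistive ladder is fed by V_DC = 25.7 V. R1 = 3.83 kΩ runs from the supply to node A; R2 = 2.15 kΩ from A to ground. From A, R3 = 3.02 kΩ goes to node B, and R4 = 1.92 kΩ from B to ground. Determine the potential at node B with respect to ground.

V_B ≈ 2.81 V

Looking into the second stage from A: R3 + R4 = 4.940 kΩ appears in parallel with R2.
R2 ‖ (R3+R4) = 1.498 kΩ.
So V_A = 25.7 × 0.2812 = 7.226 V.
Then the unloaded second divider: V_B = V_A × R4/(R3+R4) = 7.226 × 0.3887 = 2.808 V.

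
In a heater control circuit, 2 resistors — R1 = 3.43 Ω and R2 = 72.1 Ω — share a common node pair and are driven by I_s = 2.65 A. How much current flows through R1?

I ≈ 2.53 A

Two-branch current divider: I_k = I_s · R_other/(R_1 + R_2).
I(R1) = 2.65 × 72.1/(3.43 + 72.1) = 2.65 × 0.9546 = 2.530 A.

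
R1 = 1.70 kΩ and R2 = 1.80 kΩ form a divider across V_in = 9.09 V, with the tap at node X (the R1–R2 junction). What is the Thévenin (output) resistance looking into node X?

Looking into X with the source shorted: R_th = R1·R2/(R1+R2) = 1.700 × 1.80/3.500 = 0.8743 kΩ.

R_th ≈ 0.874 kΩ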